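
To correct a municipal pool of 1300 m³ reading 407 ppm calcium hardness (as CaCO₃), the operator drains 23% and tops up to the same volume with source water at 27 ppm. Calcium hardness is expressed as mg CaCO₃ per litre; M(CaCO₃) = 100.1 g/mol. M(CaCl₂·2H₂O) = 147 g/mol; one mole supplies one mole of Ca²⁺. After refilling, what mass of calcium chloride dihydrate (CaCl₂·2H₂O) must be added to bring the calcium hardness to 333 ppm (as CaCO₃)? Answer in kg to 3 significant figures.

Volume: 1300 m³ = 1,300,000 L.
After draining 23% and refilling: 407 × 0.77 + 27 × 0.23 = 319.6 ppm.
Deficit to target: 333 − 319.6 = 13.4 mg/L.
As CaCO₃: 13.4 mg/L × 1,300,000 L = 17,420 g; ÷ 100.1 = 174 mol Ca²⁺.
Mass: 174 × 147 = 25,580 g.

25.6 kg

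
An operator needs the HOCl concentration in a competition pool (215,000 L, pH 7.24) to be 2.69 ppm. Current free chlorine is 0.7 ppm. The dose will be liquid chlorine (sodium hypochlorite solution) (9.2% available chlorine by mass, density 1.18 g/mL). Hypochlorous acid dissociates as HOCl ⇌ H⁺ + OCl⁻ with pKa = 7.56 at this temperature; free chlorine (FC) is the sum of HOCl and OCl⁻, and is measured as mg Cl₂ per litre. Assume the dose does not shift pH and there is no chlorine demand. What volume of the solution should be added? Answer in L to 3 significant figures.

6.49 L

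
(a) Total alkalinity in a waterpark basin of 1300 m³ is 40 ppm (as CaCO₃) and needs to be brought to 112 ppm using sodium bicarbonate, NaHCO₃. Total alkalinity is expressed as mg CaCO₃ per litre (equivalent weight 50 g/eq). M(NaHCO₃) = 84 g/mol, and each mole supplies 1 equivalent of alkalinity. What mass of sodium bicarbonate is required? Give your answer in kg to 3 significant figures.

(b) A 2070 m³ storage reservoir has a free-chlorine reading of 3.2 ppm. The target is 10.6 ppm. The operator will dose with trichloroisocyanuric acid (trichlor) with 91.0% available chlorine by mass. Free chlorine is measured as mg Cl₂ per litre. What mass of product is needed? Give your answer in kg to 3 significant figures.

(a) 157 kg; (b) 16.8 kg

(a) Volume: 1300 m³ = 1,300,000 L.
(a) Alkalinity to add: (112 − 40) = 72 mg/L as CaCO₃ × 1,300,000 L = 93,600 g as CaCO₃.
(a) Equivalents: 93,600 g ÷ 50 g/eq = 1872 eq.
(a) NaHCO₃ supplies 1 eq per mole → 1872 mol.
(a) Mass: 1872 mol × 84 g/mol = 157,200 g.

(b) Volume: 2070 m³ = 2,070,000 L.
(b) Chlorine deficit: 10.6 − 3.2 = 7.4 ppm = 7.4 mg/L as Cl₂.
(b) Cl₂ equivalent needed: 7.4 mg/L × 2,070,000 L = 15,320,000 mg = 15,320 g.
(b) Product at 91.0% available chlorine: 15,320 / 0.91 = 16,830 g.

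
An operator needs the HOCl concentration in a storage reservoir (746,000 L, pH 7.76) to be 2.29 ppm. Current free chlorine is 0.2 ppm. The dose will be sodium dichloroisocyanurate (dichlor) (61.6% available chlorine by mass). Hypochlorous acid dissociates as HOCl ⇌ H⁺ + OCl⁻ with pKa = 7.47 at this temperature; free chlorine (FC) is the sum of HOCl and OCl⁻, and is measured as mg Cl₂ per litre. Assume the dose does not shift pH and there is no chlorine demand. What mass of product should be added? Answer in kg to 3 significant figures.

[OCl⁻]/[HOCl] = 10^(pH − pKa) = 10^(7.76 − 7.47) = 1.95; fraction as HOCl = 1/(1 + 1.95) = 0.339.
Free chlorine required for 2.29 ppm HOCl: 2.29 / 0.339 = 6.755 ppm.
FC to add: 6.755 − 0.2 = 6.555 mg/L as Cl₂.
Cl₂ equivalent: 6.555 mg/L × 746,000 L = 4890 g.
Product at 61.6% available Cl: 4890 / 0.616 = 7939 g.

7.94 kg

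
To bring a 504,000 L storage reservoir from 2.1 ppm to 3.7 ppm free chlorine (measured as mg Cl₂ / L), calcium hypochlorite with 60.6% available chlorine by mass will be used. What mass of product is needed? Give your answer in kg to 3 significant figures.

Chlorine deficit: 3.7 − 2.1 = 1.6 ppm = 1.6 mg/L as Cl₂.
Cl₂ equivalent needed: 1.6 mg/L × 504,000 L = 806,400 mg = 806.4 g.
Product at 60.6% available chlorine: 806.4 / 0.606 = 1331 g.

1.33 kg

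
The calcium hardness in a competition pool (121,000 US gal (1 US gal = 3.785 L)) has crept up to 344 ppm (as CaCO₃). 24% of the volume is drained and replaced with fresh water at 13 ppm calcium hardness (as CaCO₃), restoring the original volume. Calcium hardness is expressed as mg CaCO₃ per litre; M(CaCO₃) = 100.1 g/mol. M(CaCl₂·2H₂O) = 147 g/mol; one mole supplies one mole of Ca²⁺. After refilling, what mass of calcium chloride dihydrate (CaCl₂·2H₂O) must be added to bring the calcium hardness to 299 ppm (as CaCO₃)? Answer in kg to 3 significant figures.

Volume: 121,000 US gal × 3.785 L/gal = 457,985 L.
After draining 24% and refilling: 344 × 0.76 + 13 × 0.24 = 264.56 ppm.
Deficit to target: 299 − 264.56 = 34.44 mg/L.
As CaCO₃: 34.44 mg/L × 457,985 L = 15,770 g; ÷ 100.1 = 157.6 mol Ca²⁺.
Mass: 157.6 × 147 = 23,160 g.

23.2 kg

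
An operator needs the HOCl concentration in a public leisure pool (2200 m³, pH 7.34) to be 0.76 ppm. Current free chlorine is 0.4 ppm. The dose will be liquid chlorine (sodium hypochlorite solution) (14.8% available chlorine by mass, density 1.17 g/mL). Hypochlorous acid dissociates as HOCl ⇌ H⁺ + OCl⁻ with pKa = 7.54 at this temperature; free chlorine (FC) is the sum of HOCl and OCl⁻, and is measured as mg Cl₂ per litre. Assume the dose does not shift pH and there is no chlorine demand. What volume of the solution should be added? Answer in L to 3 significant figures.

Volume: 2200 m³ = 2,200,000 L.
[OCl⁻]/[HOCl] = 10^(pH − pKa) = 10^(7.34 − 7.54) = 0.631; fraction as HOCl = 1/(1 + 0.631) = 0.6131.
Free chlorine required for 0.76 ppm HOCl: 0.76 / 0.6131 = 1.24 ppm.
FC to add: 1.24 − 0.4 = 0.8395 mg/L as Cl₂.
Cl₂ equivalent: 0.8395 mg/L × 2,200,000 L = 1847 g.
Product at 14.8% available Cl: 1847 / 0.148 = 12,480 g.
Volume: 12,480 g ÷ 1.17 g/mL = 10,670 mL.

10.7 L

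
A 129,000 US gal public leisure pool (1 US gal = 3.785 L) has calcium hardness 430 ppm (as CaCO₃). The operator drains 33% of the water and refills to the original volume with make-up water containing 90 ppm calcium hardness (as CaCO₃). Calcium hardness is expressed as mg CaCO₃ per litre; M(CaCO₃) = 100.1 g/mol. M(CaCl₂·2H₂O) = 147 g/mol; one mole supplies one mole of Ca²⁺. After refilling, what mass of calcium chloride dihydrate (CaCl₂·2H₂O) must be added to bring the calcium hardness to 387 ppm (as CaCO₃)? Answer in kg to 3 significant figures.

49.6 kg

Volume: 129,000 US gal × 3.785 L/gal = 488,265 L.
After draining 33% and refilling: 430 × 0.67 + 90 × 0.33 = 317.8 ppm.
Deficit to target: 387 − 317.8 = 69.2 mg/L.
As CaCO₃: 69.2 mg/L × 488,265 L = 33,790 g; ÷ 100.1 = 337.5 mol Ca²⁺.
Mass: 337.5 × 147 = 49,620 g.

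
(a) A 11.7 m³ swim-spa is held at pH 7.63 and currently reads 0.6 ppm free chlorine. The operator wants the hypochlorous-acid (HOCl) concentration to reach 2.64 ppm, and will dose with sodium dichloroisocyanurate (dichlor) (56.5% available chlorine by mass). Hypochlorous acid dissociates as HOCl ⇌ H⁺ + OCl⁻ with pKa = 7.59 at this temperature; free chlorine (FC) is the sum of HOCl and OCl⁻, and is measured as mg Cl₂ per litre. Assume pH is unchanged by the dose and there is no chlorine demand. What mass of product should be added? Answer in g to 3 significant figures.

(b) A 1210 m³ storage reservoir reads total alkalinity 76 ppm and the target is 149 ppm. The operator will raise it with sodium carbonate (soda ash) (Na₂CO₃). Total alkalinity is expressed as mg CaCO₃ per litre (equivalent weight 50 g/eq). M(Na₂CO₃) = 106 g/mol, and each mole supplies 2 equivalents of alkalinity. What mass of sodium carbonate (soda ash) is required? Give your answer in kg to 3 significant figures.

(a) 102 g; (b) 93.6 kg

(a) Volume: 11.7 m³ = 11,700 L.
(a) [OCl⁻]/[HOCl] = 10^(pH − pKa) = 10^(7.63 − 7.59) = 1.096; fraction as HOCl = 1/(1 + 1.096) = 0.477.
(a) Free chlorine required for 2.64 ppm HOCl: 2.64 / 0.477 = 5.535 ppm.
(a) FC to add: 5.535 − 0.6 = 4.935 mg/L as Cl₂.
(a) Cl₂ equivalent: 4.935 mg/L × 11,700 L = 57.74 g.
(a) Product at 56.5% available Cl: 57.74 / 0.565 = 102.2 g.

(b) Volume: 1210 m³ = 1,210,000 L.
(b) Alkalinity to add: (149 − 76) = 73 mg/L as CaCO₃ × 1,210,000 L = 88,330 g as CaCO₃.
(b) Equivalents: 88,330 g ÷ 50 g/eq = 1767 eq.
(b) Each mole of Na₂CO₃ supplies 2 eq, so 1767 / 2 = 883.3 mol.
(b) Mass: 883.3 mol × 106 g/mol = 93,630 g.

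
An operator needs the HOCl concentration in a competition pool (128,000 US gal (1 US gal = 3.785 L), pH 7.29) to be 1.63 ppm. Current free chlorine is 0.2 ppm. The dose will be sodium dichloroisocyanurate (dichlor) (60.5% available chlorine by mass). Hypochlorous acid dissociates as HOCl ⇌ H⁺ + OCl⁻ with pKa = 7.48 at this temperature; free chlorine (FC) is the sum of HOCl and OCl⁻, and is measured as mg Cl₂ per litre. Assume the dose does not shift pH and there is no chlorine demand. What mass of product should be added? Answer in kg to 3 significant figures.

1.99 kg

Volume: 128,000 US gal × 3.785 L/gal = 484,480 L.
[OCl⁻]/[HOCl] = 10^(pH − pKa) = 10^(7.29 − 7.48) = 0.6457; fraction as HOCl = 1/(1 + 0.6457) = 0.6077.
Free chlorine required for 1.63 ppm HOCl: 1.63 / 0.6077 = 2.682 ppm.
FC to add: 2.682 − 0.2 = 2.482 mg/L as Cl₂.
Cl₂ equivalent: 2.482 mg/L × 484,480 L = 1203 g.
Product at 60.5% available Cl: 1203 / 0.605 = 1988 g.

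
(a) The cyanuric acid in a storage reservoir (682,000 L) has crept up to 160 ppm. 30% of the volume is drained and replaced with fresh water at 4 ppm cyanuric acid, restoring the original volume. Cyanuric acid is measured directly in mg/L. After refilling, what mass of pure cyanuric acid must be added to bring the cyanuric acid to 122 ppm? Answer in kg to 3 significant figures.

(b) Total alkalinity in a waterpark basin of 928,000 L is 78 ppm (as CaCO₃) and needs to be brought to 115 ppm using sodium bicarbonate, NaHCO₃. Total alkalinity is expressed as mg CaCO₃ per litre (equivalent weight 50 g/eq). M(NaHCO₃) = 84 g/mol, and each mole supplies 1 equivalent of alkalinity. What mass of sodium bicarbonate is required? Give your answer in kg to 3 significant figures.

(a) 6.00 kg; (b) 57.7 kg

(a) After draining 30% and refilling: 160 × 0.70 + 4 × 0.30 = 113.2 ppm.
(a) Deficit to target: 122 − 113.2 = 8.8 mg/L.
(a) Mass: 8.8 mg/L × 682,000 L = 6002 g cyanuric acid.

(b) Alkalinity to add: (115 − 78) = 37 mg/L as CaCO₃ × 928,000 L = 34,340 g as CaCO₃.
(b) Equivalents: 34,340 g ÷ 50 g/eq = 686.7 eq.
(b) NaHCO₃ supplies 1 eq per mole → 686.7 mol.
(b) Mass: 686.7 mol × 84 g/mol = 57,680 g.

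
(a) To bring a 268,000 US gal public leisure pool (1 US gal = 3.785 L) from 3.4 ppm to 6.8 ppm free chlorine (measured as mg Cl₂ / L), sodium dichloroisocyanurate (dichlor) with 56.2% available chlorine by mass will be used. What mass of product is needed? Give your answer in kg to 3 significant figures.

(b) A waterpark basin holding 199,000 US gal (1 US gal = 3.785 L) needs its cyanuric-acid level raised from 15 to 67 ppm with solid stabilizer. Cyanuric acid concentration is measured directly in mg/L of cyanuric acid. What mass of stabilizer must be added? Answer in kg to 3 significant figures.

(a) Volume: 268,000 US gal × 3.785 L/gal = 1,014,380 L.
(a) Chlorine deficit: 6.8 − 3.4 = 3.4 ppm = 3.4 mg/L as Cl₂.
(a) Cl₂ equivalent needed: 3.4 mg/L × 1,014,380 L = 3,449,000 mg = 3449 g.
(a) Product at 56.2% available chlorine: 3449 / 0.562 = 6137 g.

(b) Volume: 199,000 US gal × 3.785 L/gal = 753,215 L.
(b) CYA to add: (67 − 15) = 52 mg/L × 753,215 L = 39,170 g cyanuric acid.

(a) 6.14 kg; (b) 39.2 kg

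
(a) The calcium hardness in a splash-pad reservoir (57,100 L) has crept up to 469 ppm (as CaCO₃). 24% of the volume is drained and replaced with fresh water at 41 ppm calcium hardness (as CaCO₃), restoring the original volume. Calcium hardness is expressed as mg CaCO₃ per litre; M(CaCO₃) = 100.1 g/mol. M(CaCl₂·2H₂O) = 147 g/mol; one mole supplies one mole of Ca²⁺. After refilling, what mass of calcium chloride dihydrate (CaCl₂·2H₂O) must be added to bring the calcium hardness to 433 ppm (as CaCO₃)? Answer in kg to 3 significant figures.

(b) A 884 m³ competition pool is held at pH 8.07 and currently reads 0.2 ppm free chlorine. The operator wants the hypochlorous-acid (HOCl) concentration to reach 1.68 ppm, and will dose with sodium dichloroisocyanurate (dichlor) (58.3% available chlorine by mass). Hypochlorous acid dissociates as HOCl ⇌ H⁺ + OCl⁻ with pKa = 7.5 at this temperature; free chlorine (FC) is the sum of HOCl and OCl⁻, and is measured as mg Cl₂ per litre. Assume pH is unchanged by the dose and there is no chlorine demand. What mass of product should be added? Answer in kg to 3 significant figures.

(a) 5.59 kg; (b) 11.7 kg

(a) After draining 24% and refilling: 469 × 0.76 + 41 × 0.24 = 366.28 ppm.
(a) Deficit to target: 433 − 366.28 = 66.72 mg/L.
(a) As CaCO₃: 66.72 mg/L × 57,100 L = 3810 g; ÷ 100.1 = 38.06 mol Ca²⁺.
(a) Mass: 38.06 × 147 = 5595 g.

(b) Volume: 884 m³ = 884,000 L.
(b) [OCl⁻]/[HOCl] = 10^(pH − pKa) = 10^(8.07 − 7.5) = 3.715; fraction as HOCl = 1/(1 + 3.715) = 0.2121.
(b) Free chlorine required for 1.68 ppm HOCl: 1.68 / 0.2121 = 7.922 ppm.
(b) FC to add: 7.922 − 0.2 = 7.722 mg/L as Cl₂.
(b) Cl₂ equivalent: 7.722 mg/L × 884,000 L = 6826 g.
(b) Product at 58.3% available Cl: 6826 / 0.583 = 11,710 g.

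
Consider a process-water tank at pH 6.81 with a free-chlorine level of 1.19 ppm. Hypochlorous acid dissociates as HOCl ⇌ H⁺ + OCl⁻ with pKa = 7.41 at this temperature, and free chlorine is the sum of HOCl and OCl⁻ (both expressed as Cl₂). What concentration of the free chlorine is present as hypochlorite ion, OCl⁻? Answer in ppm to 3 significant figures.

0.239 ppm

[OCl⁻]/[HOCl] = 10^(pH − pKa) = 10^(6.81 − 7.41) = 10^-0.60 = 0.2512.
Fraction as HOCl = 1 / (1 + 0.2512) = 0.7992.
OCl⁻ = (1 − 0.7992) × 1.19 ppm = 0.2389 ppm.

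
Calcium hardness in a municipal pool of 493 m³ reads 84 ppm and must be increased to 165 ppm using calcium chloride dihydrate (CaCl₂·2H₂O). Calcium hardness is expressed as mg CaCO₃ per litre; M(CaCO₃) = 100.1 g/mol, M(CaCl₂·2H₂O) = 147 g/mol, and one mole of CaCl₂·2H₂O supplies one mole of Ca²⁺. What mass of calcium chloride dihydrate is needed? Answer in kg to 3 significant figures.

58.6 kg

Volume: 493 m³ = 493,000 L.
Hardness to add: (165 − 84) = 81 mg/L as CaCO₃ × 493,000 L = 39,930 g as CaCO₃.
Moles of Ca²⁺ (1 mol Ca²⁺ ≡ 1 mol CaCO₃): 39,930 / 100.1 g/mol = 398.9 mol.
Mass of CaCl₂·2H₂O: 398.9 × 147 = 58,640 g.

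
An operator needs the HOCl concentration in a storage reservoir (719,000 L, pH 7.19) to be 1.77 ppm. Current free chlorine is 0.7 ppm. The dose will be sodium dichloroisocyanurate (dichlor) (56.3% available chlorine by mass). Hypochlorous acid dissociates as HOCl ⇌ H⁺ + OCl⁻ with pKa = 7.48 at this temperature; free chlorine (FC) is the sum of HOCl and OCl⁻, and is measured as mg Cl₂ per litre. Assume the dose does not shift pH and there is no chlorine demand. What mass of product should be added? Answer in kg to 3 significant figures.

[OCl⁻]/[HOCl] = 10^(pH − pKa) = 10^(7.19 − 7.48) = 0.5129; fraction as HOCl = 1/(1 + 0.5129) = 0.661.
Free chlorine required for 1.77 ppm HOCl: 1.77 / 0.661 = 2.678 ppm.
FC to add: 2.678 − 0.7 = 1.978 mg/L as Cl₂.
Cl₂ equivalent: 1.978 mg/L × 719,000 L = 1422 g.
Product at 56.3% available Cl: 1422 / 0.563 = 2526 g.

2.53 kg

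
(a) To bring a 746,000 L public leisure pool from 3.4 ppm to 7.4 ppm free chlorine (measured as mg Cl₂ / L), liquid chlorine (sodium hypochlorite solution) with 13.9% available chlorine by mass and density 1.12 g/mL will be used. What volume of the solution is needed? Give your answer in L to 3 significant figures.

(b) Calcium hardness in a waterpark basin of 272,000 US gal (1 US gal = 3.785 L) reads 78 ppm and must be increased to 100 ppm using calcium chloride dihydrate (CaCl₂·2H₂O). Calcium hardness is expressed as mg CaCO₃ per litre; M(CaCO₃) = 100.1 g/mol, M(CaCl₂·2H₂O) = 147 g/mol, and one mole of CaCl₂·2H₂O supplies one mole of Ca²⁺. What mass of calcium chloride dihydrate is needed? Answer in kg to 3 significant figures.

(a) Chlorine deficit: 7.4 − 3.4 = 4 ppm = 4 mg/L as Cl₂.
(a) Cl₂ equivalent needed: 4 mg/L × 746,000 L = 2,984,000 mg = 2984 g.
(a) Product at 13.9% available chlorine: 2984 / 0.139 = 21,470 g.
(a) Volume at density 1.12 g/mL: 21,470 g ÷ 1.12 g/mL = 19,170 mL.

(b) Volume: 272,000 US gal × 3.785 L/gal = 1,029,520 L.
(b) Hardness to add: (100 − 78) = 22 mg/L as CaCO₃ × 1,029,520 L = 22,650 g as CaCO₃.
(b) Moles of Ca²⁺ (1 mol Ca²⁺ ≡ 1 mol CaCO₃): 22,650 / 100.1 g/mol = 226.3 mol.
(b) Mass of CaCl₂·2H₂O: 226.3 × 147 = 33,260 g.

(a) 19.2 L; (b) 33.3 kg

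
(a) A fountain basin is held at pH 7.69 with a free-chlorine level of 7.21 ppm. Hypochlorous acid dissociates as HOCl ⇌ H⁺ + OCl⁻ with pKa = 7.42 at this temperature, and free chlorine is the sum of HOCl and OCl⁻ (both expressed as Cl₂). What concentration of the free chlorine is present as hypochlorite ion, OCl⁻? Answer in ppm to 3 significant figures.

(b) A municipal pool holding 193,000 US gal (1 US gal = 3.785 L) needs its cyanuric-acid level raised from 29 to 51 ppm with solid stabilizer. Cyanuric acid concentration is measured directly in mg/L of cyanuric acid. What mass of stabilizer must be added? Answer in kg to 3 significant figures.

(a) 4.69 ppm; (b) 16.1 kg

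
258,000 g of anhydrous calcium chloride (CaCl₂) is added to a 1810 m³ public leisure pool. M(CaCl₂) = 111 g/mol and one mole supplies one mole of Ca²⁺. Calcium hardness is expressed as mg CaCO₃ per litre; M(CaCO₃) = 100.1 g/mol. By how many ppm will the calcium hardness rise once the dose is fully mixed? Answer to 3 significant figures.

129 ppm

Volume: 1810 m³ = 1,810,000 L.
Moles of Ca²⁺: 258,000 g ÷ 111 g/mol = 2324 mol.
As CaCO₃: 2324 mol × 100.1 g/mol = 232,700 g.
Rise: 232,700 g / 1,810,000 L × 1000 = 128.5 mg/L.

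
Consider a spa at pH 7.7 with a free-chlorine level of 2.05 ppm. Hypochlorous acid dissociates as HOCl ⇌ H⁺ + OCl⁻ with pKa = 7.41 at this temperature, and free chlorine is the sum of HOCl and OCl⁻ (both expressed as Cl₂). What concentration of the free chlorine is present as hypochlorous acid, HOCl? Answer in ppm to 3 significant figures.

[OCl⁻]/[HOCl] = 10^(pH − pKa) = 10^(7.7 − 7.41) = 10^0.29 = 1.95.
Fraction as HOCl = 1 / (1 + 1.95) = 0.339.
HOCl = 0.339 × 2.05 ppm = 0.695 ppm.

0.695 ppm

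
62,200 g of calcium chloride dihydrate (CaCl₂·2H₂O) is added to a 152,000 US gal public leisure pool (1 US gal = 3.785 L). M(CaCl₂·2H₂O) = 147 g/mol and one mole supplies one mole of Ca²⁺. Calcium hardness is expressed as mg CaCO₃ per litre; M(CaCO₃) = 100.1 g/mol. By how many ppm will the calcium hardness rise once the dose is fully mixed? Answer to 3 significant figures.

73.6 ppm

Volume: 152,000 US gal × 3.785 L/gal = 575,320 L.
Moles of Ca²⁺: 62,200 g ÷ 147 g/mol = 423.1 mol.
As CaCO₃: 423.1 mol × 100.1 g/mol = 42,360 g.
Rise: 42,360 g / 575,320 L × 1000 = 73.62 mg/L.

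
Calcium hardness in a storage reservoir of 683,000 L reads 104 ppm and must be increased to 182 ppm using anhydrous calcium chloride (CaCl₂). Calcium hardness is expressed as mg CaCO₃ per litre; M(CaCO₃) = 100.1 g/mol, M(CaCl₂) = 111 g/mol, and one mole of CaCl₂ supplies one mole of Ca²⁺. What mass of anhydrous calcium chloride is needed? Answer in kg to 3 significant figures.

Hardness to add: (182 − 104) = 78 mg/L as CaCO₃ × 683,000 L = 53,270 g as CaCO₃.
Moles of Ca²⁺ (1 mol Ca²⁺ ≡ 1 mol CaCO₃): 53,270 / 100.1 g/mol = 532.2 mol.
Mass of CaCl₂: 532.2 × 111 = 59,080 g.

59.1 kg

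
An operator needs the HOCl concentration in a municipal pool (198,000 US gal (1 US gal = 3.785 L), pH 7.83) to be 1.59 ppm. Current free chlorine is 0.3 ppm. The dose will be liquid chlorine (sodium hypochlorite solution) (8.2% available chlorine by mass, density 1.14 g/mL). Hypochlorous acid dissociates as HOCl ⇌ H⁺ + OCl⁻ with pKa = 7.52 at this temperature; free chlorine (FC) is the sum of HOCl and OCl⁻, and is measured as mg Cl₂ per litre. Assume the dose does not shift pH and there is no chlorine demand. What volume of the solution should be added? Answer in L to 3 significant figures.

36.4 L

Volume: 198,000 US gal × 3.785 L/gal = 749,430 L.
[OCl⁻]/[HOCl] = 10^(pH − pKa) = 10^(7.83 − 7.52) = 2.042; fraction as HOCl = 1/(1 + 2.042) = 0.3288.
Free chlorine required for 1.59 ppm HOCl: 1.59 / 0.3288 = 4.836 ppm.
FC to add: 4.836 − 0.3 = 4.536 mg/L as Cl₂.
Cl₂ equivalent: 4.536 mg/L × 749,430 L = 3400 g.
Product at 8.2% available Cl: 3400 / 0.082 = 41,460 g.
Volume: 41,460 g ÷ 1.14 g/mL = 36,370 mL.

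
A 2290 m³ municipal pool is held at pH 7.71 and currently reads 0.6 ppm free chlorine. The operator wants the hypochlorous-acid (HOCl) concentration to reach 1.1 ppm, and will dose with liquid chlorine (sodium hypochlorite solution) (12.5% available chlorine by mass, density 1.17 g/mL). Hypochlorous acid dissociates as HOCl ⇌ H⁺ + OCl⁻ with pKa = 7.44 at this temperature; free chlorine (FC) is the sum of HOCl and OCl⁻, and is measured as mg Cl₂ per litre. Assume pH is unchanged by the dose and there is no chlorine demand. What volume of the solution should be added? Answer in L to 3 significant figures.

Volume: 2290 m³ = 2,290,000 L.
[OCl⁻]/[HOCl] = 10^(pH − pKa) = 10^(7.71 − 7.44) = 1.862; fraction as HOCl = 1/(1 + 1.862) = 0.3494.
Free chlorine required for 1.1 ppm HOCl: 1.1 / 0.3494 = 3.148 ppm.
FC to add: 3.148 − 0.6 = 2.548 mg/L as Cl₂.
Cl₂ equivalent: 2.548 mg/L × 2,290,000 L = 5836 g.
Product at 12.5% available Cl: 5836 / 0.125 = 46,680 g.
Volume: 46,680 g ÷ 1.17 g/mL = 39,900 mL.

39.9 L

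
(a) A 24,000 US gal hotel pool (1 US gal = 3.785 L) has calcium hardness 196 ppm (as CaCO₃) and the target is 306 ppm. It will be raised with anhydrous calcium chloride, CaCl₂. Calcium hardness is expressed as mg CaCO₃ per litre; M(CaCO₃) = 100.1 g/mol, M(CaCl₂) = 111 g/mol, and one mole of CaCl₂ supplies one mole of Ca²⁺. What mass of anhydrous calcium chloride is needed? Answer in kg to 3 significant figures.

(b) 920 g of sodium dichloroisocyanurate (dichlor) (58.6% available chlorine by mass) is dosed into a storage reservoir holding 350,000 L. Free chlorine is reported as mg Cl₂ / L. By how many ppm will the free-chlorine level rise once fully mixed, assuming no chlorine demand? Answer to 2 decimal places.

(a) 11.1 kg; (b) 1.54 ppm

(a) Volume: 24,000 US gal × 3.785 L/gal = 90,840 L.
(a) Hardness to add: (306 − 196) = 110 mg/L as CaCO₃ × 90,840 L = 9992 g as CaCO₃.
(a) Moles of Ca²⁺ (1 mol Ca²⁺ ≡ 1 mol CaCO₃): 9992 / 100.1 g/mol = 99.82 mol.
(a) Mass of CaCl₂: 99.82 × 111 = 11,080 g.

(b) Available chlorine delivered: 920 g × 0.586 = 539.1 g as Cl₂.
(b) Concentration rise: 539.1 g / 350,000 L = 1.54 mg/L = 1.54 ppm.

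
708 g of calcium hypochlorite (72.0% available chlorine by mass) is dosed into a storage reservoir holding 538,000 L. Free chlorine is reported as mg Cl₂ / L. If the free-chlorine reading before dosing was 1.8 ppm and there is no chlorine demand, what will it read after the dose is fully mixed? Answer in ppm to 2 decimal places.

2.75 ppm

Available chlorine delivered: 708 g × 0.72 = 509.8 g as Cl₂.
Concentration rise: 509.8 g / 538,000 L = 0.9475 mg/L = 0.95 ppm.
Final FC: 1.8 + 0.95 = 2.75 ppm.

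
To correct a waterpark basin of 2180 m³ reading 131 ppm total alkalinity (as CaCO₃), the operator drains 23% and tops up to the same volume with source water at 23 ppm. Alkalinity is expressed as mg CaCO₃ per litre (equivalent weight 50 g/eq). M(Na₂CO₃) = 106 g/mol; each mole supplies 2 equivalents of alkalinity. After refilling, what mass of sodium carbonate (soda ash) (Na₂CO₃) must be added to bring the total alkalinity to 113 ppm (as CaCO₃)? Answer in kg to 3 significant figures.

Volume: 2180 m³ = 2,180,000 L.
After draining 23% and refilling: 131 × 0.77 + 23 × 0.23 = 106.16 ppm.
Deficit to target: 113 − 106.16 = 6.84 mg/L.
As CaCO₃: 6.84 mg/L × 2,180,000 L = 14,910 g; ÷ 50 g/eq ÷ 2 = 149.1 mol Na₂CO₃.
Mass: 149.1 × 106 = 15,810 g.

15.8 kg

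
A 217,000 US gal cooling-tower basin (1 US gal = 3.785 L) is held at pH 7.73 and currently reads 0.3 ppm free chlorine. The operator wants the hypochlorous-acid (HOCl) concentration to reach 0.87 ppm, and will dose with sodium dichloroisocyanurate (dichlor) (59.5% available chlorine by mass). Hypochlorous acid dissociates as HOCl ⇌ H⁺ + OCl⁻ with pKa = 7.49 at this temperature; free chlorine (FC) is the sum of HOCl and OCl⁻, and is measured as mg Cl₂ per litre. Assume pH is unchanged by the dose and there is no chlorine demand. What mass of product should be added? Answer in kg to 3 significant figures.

2.87 kg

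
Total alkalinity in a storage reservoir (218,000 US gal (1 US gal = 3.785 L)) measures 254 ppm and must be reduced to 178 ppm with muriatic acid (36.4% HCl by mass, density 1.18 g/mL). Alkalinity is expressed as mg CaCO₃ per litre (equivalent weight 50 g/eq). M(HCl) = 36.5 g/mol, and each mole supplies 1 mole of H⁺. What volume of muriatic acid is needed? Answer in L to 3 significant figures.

Volume: 218,000 US gal × 3.785 L/gal = 825,130 L.
Alkalinity to neutralize: (254 − 178) = 76 mg/L as CaCO₃ × 825,130 L = 62,710 g as CaCO₃.
Equivalents of H⁺ required: 62,710 ÷ 50 g/eq = 1254 eq = 1254 mol HCl.
Mass of HCl: 1254 × 36.5 = 45,780 g.
Mass of 36.4% solution: 45,780 / 0.364 = 125,800 g.
Volume: 125,800 g ÷ 1.18 g/mL = 106,600 mL.

107 L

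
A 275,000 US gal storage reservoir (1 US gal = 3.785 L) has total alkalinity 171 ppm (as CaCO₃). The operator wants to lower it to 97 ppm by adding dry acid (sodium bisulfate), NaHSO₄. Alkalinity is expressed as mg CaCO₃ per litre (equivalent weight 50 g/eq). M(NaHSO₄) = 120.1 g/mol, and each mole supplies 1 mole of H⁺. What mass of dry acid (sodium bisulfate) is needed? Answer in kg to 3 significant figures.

Volume: 275,000 US gal × 3.785 L/gal = 1,040,875 L.
Alkalinity to neutralize: (171 − 97) = 74 mg/L as CaCO₃ × 1,040,875 L = 77,020 g as CaCO₃.
Equivalents of H⁺ required: 77,020 ÷ 50 g/eq = 1540 eq = 1540 mol NaHSO₄.
Mass of NaHSO₄: 1540 × 120.1 = 185,000 g.

185 kg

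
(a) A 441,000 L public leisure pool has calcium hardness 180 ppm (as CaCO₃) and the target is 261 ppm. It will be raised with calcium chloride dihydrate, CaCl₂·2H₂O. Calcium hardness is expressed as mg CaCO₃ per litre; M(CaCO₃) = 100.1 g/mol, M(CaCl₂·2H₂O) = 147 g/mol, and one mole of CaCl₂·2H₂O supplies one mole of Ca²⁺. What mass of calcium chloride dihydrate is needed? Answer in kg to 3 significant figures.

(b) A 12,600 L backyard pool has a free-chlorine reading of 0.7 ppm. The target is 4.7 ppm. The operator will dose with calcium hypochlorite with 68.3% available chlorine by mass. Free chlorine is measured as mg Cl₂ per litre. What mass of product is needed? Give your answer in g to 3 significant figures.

(a) Hardness to add: (261 − 180) = 81 mg/L as CaCO₃ × 441,000 L = 35,720 g as CaCO₃.
(a) Moles of Ca²⁺ (1 mol Ca²⁺ ≡ 1 mol CaCO₃): 35,720 / 100.1 g/mol = 356.9 mol.
(a) Mass of CaCl₂·2H₂O: 356.9 × 147 = 52,460 g.

(b) Chlorine deficit: 4.7 − 0.7 = 4 ppm = 4 mg/L as Cl₂.
(b) Cl₂ equivalent needed: 4 mg/L × 12,600 L = 50,400 mg = 50.4 g.
(b) Product at 68.3% available chlorine: 50.4 / 0.683 = 73.79 g.

(a) 52.5 kg; (b) 73.8 g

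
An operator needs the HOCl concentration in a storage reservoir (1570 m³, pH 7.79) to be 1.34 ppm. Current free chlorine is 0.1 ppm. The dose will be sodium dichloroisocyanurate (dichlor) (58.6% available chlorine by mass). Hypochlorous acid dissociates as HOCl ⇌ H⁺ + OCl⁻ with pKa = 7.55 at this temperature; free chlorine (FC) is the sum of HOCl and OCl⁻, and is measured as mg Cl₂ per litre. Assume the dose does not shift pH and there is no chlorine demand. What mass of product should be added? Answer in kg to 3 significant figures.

9.56 kg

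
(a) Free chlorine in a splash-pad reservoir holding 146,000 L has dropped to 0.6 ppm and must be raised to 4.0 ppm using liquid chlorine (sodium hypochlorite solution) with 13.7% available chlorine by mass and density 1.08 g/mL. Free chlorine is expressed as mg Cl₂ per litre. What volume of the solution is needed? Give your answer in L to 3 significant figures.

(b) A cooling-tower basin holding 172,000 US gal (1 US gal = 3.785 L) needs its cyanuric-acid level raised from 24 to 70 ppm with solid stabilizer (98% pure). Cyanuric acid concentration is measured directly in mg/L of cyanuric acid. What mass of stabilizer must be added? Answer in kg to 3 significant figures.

(a) Chlorine deficit: 4.0 − 0.6 = 3.4 ppm = 3.4 mg/L as Cl₂.
(a) Cl₂ equivalent needed: 3.4 mg/L × 146,000 L = 496,400 mg = 496.4 g.
(a) Product at 13.7% available chlorine: 496.4 / 0.137 = 3623 g.
(a) Volume at density 1.08 g/mL: 3623 g ÷ 1.08 g/mL = 3355 mL.

(b) Volume: 172,000 US gal × 3.785 L/gal = 651,020 L.
(b) CYA to add: (70 − 24) = 46 mg/L × 651,020 L = 29,950 g cyanuric acid.
(b) At 98% purity: 29,950 / 0.98 = 30,560 g product.

(a) 3.35 L; (b) 30.6 kg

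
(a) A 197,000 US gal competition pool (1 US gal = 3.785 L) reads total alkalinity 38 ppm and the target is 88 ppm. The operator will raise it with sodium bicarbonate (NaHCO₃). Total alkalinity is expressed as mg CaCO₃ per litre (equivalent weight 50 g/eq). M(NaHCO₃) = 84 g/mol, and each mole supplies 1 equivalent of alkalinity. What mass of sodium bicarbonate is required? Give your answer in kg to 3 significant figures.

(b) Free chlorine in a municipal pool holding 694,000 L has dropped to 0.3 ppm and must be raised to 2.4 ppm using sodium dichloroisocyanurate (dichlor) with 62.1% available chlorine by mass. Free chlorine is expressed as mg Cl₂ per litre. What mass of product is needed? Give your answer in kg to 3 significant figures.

(a) Volume: 197,000 US gal × 3.785 L/gal = 745,645 L.
(a) Alkalinity to add: (88 − 38) = 50 mg/L as CaCO₃ × 745,645 L = 37,280 g as CaCO₃.
(a) Equivalents: 37,280 g ÷ 50 g/eq = 745.6 eq.
(a) NaHCO₃ supplies 1 eq per mole → 745.6 mol.
(a) Mass: 745.6 mol × 84 g/mol = 62,630 g.

(b) Chlorine deficit: 2.4 − 0.3 = 2.1 ppm = 2.1 mg/L as Cl₂.
(b) Cl₂ equivalent needed: 2.1 mg/L × 694,000 L = 1,457,000 mg = 1457 g.
(b) Product at 62.1% available chlorine: 1457 / 0.621 = 2347 g.

(a) 62.6 kg; (b) 2.35 kg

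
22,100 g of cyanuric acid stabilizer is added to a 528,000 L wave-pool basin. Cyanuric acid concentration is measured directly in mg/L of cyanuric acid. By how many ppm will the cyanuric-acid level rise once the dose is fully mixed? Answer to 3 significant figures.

41.9 ppm

Rise: 22,100 g / 528,000 L × 1000 = 41.86 mg/L.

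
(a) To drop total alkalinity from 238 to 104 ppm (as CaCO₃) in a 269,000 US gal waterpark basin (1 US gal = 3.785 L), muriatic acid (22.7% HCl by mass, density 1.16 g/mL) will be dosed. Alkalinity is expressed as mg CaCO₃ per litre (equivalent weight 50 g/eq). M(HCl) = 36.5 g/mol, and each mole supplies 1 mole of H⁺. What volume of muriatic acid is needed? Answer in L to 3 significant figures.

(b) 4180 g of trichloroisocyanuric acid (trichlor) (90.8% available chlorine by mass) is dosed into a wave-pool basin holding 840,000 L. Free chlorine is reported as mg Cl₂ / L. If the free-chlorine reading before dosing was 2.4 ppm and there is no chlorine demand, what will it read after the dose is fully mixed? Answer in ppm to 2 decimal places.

(a) Volume: 269,000 US gal × 3.785 L/gal = 1,018,165 L.
(a) Alkalinity to neutralize: (238 − 104) = 134 mg/L as CaCO₃ × 1,018,165 L = 136,400 g as CaCO₃.
(a) Equivalents of H⁺ required: 136,400 ÷ 50 g/eq = 2729 eq = 2729 mol HCl.
(a) Mass of HCl: 2729 × 36.5 = 99,600 g.
(a) Mass of 22.7% solution: 99,600 / 0.227 = 438,800 g.
(a) Volume: 438,800 g ÷ 1.16 g/mL = 378,200 mL.

(b) Available chlorine delivered: 4180 g × 0.908 = 3795 g as Cl₂.
(b) Concentration rise: 3795 g / 840,000 L = 4.518 mg/L = 4.52 ppm.
(b) Final FC: 2.4 + 4.52 = 6.92 ppm.

(a) 378 L; (b) 6.92 ppm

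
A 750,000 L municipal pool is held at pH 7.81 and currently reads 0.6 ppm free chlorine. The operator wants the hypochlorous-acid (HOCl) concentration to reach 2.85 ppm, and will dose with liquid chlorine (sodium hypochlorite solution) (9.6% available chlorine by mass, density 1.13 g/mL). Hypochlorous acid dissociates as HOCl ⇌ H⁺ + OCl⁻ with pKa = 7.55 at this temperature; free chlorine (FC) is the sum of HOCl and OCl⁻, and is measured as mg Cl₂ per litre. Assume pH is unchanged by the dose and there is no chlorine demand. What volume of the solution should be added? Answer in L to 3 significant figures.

[OCl⁻]/[HOCl] = 10^(pH − pKa) = 10^(7.81 − 7.55) = 1.82; fraction as HOCl = 1/(1 + 1.82) = 0.3546.
Free chlorine required for 2.85 ppm HOCl: 2.85 / 0.3546 = 8.036 ppm.
FC to add: 8.036 − 0.6 = 7.436 mg/L as Cl₂.
Cl₂ equivalent: 7.436 mg/L × 750,000 L = 5577 g.
Product at 9.6% available Cl: 5577 / 0.096 = 58,090 g.
Volume: 58,090 g ÷ 1.13 g/mL = 51,410 mL.

51.4 L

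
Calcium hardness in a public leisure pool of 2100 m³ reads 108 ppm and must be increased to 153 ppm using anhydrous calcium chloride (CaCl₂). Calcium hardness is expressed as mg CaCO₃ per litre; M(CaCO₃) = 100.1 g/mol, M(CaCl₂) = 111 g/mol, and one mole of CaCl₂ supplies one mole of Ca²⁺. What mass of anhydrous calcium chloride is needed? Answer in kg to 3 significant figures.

105 kg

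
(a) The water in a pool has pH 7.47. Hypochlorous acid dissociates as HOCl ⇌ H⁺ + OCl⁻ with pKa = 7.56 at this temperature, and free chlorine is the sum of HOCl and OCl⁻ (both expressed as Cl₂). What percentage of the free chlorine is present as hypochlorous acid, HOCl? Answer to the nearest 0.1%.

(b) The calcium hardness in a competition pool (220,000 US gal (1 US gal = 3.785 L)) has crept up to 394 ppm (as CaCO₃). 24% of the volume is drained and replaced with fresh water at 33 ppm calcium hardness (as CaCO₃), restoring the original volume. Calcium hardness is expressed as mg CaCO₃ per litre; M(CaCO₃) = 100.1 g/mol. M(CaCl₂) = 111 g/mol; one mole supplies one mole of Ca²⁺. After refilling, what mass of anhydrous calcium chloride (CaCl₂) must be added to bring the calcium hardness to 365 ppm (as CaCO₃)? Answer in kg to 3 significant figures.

(a) 55.2%; (b) 53.2 kg

(a) [OCl⁻]/[HOCl] = 10^(pH − pKa) = 10^(7.47 − 7.56) = 10^-0.09 = 0.8128.
(a) Fraction as HOCl = 1 / (1 + 0.8128) = 0.5516.

(b) Volume: 220,000 US gal × 3.785 L/gal = 832,700 L.
(b) After draining 24% and refilling: 394 × 0.76 + 33 × 0.24 = 307.36 ppm.
(b) Deficit to target: 365 − 307.36 = 57.64 mg/L.
(b) As CaCO₃: 57.64 mg/L × 832,700 L = 48,000 g; ÷ 100.1 = 479.5 mol Ca²⁺.
(b) Mass: 479.5 × 111 = 53,220 g.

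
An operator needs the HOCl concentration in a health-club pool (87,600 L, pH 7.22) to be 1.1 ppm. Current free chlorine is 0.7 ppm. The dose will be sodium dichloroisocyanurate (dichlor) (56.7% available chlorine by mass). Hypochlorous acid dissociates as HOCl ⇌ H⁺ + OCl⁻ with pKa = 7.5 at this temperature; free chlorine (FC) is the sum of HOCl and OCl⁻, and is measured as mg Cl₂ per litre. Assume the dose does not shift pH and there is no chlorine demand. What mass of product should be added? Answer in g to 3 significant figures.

[OCl⁻]/[HOCl] = 10^(pH − pKa) = 10^(7.22 − 7.5) = 0.5248; fraction as HOCl = 1/(1 + 0.5248) = 0.6558.
Free chlorine required for 1.1 ppm HOCl: 1.1 / 0.6558 = 1.677 ppm.
FC to add: 1.677 − 0.7 = 0.9773 mg/L as Cl₂.
Cl₂ equivalent: 0.9773 mg/L × 87,600 L = 85.61 g.
Product at 56.7% available Cl: 85.61 / 0.567 = 151 g.

151 g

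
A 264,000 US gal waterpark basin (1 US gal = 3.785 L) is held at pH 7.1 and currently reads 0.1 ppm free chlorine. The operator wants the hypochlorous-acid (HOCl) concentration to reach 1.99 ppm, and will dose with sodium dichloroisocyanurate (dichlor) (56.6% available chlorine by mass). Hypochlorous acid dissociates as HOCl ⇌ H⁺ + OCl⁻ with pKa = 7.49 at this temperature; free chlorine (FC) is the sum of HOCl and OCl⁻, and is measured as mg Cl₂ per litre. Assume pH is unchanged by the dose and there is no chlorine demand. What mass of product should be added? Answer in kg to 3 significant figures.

4.77 kg

Volume: 264,000 US gal × 3.785 L/gal = 999,240 L.
[OCl⁻]/[HOCl] = 10^(pH − pKa) = 10^(7.1 − 7.49) = 0.4074; fraction as HOCl = 1/(1 + 0.4074) = 0.7105.
Free chlorine required for 1.99 ppm HOCl: 1.99 / 0.7105 = 2.801 ppm.
FC to add: 2.801 − 0.1 = 2.701 mg/L as Cl₂.
Cl₂ equivalent: 2.701 mg/L × 999,240 L = 2699 g.
Product at 56.6% available Cl: 2699 / 0.566 = 4768 g.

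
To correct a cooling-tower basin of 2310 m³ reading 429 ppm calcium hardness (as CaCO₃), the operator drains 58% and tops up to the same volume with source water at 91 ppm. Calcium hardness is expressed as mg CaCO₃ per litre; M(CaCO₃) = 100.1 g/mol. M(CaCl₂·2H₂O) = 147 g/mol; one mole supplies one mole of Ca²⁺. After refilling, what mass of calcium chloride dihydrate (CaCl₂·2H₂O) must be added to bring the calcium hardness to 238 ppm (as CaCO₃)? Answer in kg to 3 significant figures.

17.1 kg

Volume: 2310 m³ = 2,310,000 L.
After draining 58% and refilling: 429 × 0.42 + 91 × 0.58 = 232.96 ppm.
Deficit to target: 238 − 232.96 = 5.04 mg/L.
As CaCO₃: 5.04 mg/L × 2,310,000 L = 11,640 g; ÷ 100.1 = 116.3 mol Ca²⁺.
Mass: 116.3 × 147 = 17,100 g.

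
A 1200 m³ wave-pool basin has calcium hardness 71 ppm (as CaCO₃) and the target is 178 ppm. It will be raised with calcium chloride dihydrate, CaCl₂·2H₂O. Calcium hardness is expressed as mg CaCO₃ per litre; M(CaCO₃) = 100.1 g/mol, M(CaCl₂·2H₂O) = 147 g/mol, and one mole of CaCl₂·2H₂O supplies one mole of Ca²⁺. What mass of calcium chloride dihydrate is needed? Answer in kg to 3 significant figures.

189 kg

Volume: 1200 m³ = 1,200,000 L.
Hardness to add: (178 − 71) = 107 mg/L as CaCO₃ × 1,200,000 L = 128,400 g as CaCO₃.
Moles of Ca²⁺ (1 mol Ca²⁺ ≡ 1 mol CaCO₃): 128,400 / 100.1 g/mol = 1283 mol.
Mass of CaCl₂·2H₂O: 1283 × 147 = 188,600 g.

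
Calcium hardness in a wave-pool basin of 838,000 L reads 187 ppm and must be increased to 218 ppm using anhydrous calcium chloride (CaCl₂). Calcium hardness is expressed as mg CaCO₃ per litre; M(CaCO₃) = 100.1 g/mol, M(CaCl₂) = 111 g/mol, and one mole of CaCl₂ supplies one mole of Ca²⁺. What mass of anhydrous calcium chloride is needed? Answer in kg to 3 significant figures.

Hardness to add: (218 − 187) = 31 mg/L as CaCO₃ × 838,000 L = 25,980 g as CaCO₃.
Moles of Ca²⁺ (1 mol Ca²⁺ ≡ 1 mol CaCO₃): 25,980 / 100.1 g/mol = 259.5 mol.
Mass of CaCl₂: 259.5 × 111 = 28,810 g.

28.8 kg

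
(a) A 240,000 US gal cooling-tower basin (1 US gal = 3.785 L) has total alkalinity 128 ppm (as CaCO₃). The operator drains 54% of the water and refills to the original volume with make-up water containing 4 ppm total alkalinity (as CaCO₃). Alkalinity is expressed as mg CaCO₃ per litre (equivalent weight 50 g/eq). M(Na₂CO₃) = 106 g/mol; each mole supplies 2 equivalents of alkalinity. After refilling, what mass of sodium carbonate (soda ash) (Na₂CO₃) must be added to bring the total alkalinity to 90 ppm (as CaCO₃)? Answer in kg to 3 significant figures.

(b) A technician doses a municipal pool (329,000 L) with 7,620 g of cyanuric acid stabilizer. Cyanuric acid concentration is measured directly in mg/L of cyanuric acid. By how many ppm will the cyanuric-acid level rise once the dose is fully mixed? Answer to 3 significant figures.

(a) Volume: 240,000 US gal × 3.785 L/gal = 908,400 L.
(a) After draining 54% and refilling: 128 × 0.46 + 4 × 0.54 = 61.04 ppm.
(a) Deficit to target: 90 − 61.04 = 28.96 mg/L.
(a) As CaCO₃: 28.96 mg/L × 908,400 L = 26,310 g; ÷ 50 g/eq ÷ 2 = 263.1 mol Na₂CO₃.
(a) Mass: 263.1 × 106 = 27,890 g.

(b) Rise: 7,620 g / 329,000 L × 1000 = 23.16 mg/L.

(a) 27.9 kg; (b) 23.2 ppm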